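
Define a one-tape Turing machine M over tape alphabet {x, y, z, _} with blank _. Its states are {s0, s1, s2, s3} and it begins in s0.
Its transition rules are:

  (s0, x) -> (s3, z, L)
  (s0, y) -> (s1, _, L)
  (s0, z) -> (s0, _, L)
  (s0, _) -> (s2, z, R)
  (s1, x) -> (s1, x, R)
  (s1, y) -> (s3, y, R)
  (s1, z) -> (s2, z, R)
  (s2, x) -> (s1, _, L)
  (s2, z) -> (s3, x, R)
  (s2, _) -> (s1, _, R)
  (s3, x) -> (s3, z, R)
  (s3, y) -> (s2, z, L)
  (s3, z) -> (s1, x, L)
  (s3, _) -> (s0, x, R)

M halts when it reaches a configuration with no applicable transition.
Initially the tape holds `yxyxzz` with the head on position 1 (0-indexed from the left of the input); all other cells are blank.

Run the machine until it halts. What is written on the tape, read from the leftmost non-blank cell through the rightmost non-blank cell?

z_z_zxxz

s0 | _y[x]yxzz____   read x → write z, move L, go to s3
s3 | _[y]zyxzz____   read y → write z, move L, go to s2
s2 | [_]zzyxzz____   read _ → write _, move R, go to s1
s1 | _[z]zyxzz____   read z → write z, move R, go to s2
s2 | _z[z]yxzz____   read z → write x, move R, go to s3
s3 | _zx[y]xzz____   read y → write z, move L, go to s2
s2 | _z[x]zxzz____   read x → write _, move L, go to s1
s1 | _[z]_zxzz____   read z → write z, move R, go to s2
s2 | _z[_]zxzz____   read _ → write _, move R, go to s1
s1 | _z_[z]xzz____   read z → write z, move R, go to s2
s2 | _z_z[x]zz____   read x → write _, move L, go to s1
s1 | _z_[z]_zz____   read z → write z, move R, go to s2
s2 | _z_z[_]zz____   read _ → write _, move R, go to s1
s1 | _z_z_[z]z____   read z → write z, move R, go to s2
s2 | _z_z_z[z]____   read z → write x, move R, go to s3
s3 | _z_z_zx[_]___   read _ → write x, move R, go to s0
s0 | _z_z_zxx[_]__   read _ → write z, move R, go to s2
s2 | _z_z_zxxz[_]_   read _ → write _, move R, go to s1
s1 | _z_z_zxxz_[_]
The non-blank tape span at halt is z_z_zxxz.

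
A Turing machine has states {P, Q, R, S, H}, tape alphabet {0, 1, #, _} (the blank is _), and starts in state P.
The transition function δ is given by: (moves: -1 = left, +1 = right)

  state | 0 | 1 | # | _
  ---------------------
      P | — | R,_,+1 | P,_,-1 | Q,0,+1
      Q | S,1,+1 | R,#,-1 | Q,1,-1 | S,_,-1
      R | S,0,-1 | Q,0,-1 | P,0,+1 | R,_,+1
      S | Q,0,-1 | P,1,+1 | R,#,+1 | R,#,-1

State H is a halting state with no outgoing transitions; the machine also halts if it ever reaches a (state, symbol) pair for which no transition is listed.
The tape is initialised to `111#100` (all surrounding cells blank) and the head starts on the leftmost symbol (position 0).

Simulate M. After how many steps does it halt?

P | ___[1]11#100   read 1 → write _, move +1, go to R
R | ____[1]1#100   read 1 → write 0, move -1, go to Q
Q | ___[_]01#100   read _ → write _, move -1, go to S
S | __[_]_01#100   read _ → write #, move -1, go to R
R | _[_]#_01#100   read _ → write _, move +1, go to R
R | __[#]_01#100   read # → write 0, move +1, go to P
P | __0[_]01#100   read _ → write 0, move +1, go to Q
Q | __00[0]1#100   read 0 → write 1, move +1, go to S
S | __001[1]#100   read 1 → write 1, move +1, go to P
P | __0011[#]100   read # → write _, move -1, go to P
P | __001[1]_100   read 1 → write _, move +1, go to R
R | __001_[_]100   read _ → write _, move +1, go to R
R | __001__[1]00   read 1 → write 0, move -1, go to Q
Q | __001_[_]000   read _ → write _, move -1, go to S
S | __001[_]_000   read _ → write #, move -1, go to R
R | __00[1]#_000   read 1 → write 0, move -1, go to Q
Q | __0[0]0#_000   read 0 → write 1, move +1, go to S
S | __01[0]#_000   read 0 → write 0, move -1, go to Q
Q | __0[1]0#_000   read 1 → write #, move -1, go to R
R | __[0]#0#_000   read 0 → write 0, move -1, go to S
S | _[_]0#0#_000   read _ → write #, move -1, go to R
R | [_]#0#0#_000   read _ → write _, move +1, go to R
R | _[#]0#0#_000   read # → write 0, move +1, go to P
P | _0[0]#0#_000
M halts after 23 transitions.

23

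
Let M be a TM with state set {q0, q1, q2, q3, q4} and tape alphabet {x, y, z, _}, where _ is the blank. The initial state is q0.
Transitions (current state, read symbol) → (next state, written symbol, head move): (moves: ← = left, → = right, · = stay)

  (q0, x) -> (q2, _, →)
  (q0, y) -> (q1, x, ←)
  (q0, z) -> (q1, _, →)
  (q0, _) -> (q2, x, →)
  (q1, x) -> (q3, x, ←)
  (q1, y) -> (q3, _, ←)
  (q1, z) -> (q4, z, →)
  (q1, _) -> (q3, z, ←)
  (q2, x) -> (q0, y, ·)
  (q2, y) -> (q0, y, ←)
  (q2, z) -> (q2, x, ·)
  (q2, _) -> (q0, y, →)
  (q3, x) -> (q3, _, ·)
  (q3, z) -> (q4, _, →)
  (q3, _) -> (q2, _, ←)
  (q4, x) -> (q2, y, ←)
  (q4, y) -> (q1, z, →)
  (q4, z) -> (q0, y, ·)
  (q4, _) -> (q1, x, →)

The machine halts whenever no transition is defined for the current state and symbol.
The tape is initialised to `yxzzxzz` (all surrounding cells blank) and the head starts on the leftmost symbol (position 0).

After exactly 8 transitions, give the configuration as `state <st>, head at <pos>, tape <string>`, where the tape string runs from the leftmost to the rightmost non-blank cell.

q0 | ___[y]xzzxzz   read y → write x, move ←, go to q1
q1 | __[_]xxzzxzz   read _ → write z, move ←, go to q3
q3 | _[_]zxxzzxzz   read _ → write _, move ←, go to q2
q2 | [_]_zxxzzxzz   read _ → write y, move →, go to q0
q0 | y[_]zxxzzxzz   read _ → write x, move →, go to q2
q2 | yx[z]xxzzxzz   read z → write x, move ·, go to q2
q2 | yx[x]xxzzxzz   read x → write y, move ·, go to q0
q0 | yx[y]xxzzxzz   read y → write x, move ←, go to q1
q1 | y[x]xxxzzxzz
After 8 steps: state q1, head at -2, tape yxxxxzzxzz.

state q1, head at -2, tape yxxxxzzxzz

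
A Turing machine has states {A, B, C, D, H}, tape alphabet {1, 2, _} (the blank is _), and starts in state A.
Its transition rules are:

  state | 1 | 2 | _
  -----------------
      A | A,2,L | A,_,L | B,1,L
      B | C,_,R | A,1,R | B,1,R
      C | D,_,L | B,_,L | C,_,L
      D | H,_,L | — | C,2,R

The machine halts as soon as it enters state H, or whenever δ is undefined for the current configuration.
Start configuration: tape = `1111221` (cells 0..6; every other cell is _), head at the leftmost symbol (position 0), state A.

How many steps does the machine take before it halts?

A | ___[1]111221   read 1 → write 2, move L, go to A
A | __[_]2111221   read _ → write 1, move L, go to B
B | _[_]12111221   read _ → write 1, move R, go to B
B | _1[1]2111221   read 1 → write _, move R, go to C
C | _1_[2]111221   read 2 → write _, move L, go to B
B | _1[_]_111221   read _ → write 1, move R, go to B
B | _11[_]111221   read _ → write 1, move R, go to B
B | _111[1]11221   read 1 → write _, move R, go to C
C | _111_[1]1221   read 1 → write _, move L, go to D
D | _111[_]_1221   read _ → write 2, move R, go to C
C | _1112[_]1221   read _ → write _, move L, go to C
C | _111[2]_1221   read 2 → write _, move L, go to B
B | _11[1]__1221   read 1 → write _, move R, go to C
C | _11_[_]_1221   read _ → write _, move L, go to C
C | _11[_]__1221   read _ → write _, move L, go to C
C | _1[1]___1221   read 1 → write _, move L, go to D
D | _[1]____1221   read 1 → write _, move L, go to H
H | [_]_____1221
M halts after 17 transitions.

17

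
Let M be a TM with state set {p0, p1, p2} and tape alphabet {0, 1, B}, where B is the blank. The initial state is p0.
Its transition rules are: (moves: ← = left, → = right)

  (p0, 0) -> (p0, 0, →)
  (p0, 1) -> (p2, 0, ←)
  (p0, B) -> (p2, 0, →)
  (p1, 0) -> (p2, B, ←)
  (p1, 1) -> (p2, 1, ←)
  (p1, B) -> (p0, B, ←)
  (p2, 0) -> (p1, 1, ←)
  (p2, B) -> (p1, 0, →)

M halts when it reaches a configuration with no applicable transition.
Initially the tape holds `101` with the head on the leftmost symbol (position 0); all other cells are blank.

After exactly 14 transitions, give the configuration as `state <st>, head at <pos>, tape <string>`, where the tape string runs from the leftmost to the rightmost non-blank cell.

state=p0 head=0 tape=BBBB[1]01   (p0,1)→(p2,0,←)
state=p2 head=-1 tape=BBB[B]001   (p2,B)→(p1,0,→)
state=p1 head=0 tape=BBB0[0]01   (p1,0)→(p2,B,←)
state=p2 head=-1 tape=BBB[0]B01   (p2,0)→(p1,1,←)
state=p1 head=-2 tape=BB[B]1B01   (p1,B)→(p0,B,←)
state=p0 head=-3 tape=B[B]B1B01   (p0,B)→(p2,0,→)
state=p2 head=-2 tape=B0[B]1B01   (p2,B)→(p1,0,→)
state=p1 head=-1 tape=B00[1]B01   (p1,1)→(p2,1,←)
state=p2 head=-2 tape=B0[0]1B01   (p2,0)→(p1,1,←)
state=p1 head=-3 tape=B[0]11B01   (p1,0)→(p2,B,←)
state=p2 head=-4 tape=[B]B11B01   (p2,B)→(p1,0,→)
state=p1 head=-3 tape=0[B]11B01   (p1,B)→(p0,B,←)
state=p0 head=-4 tape=[0]B11B01   (p0,0)→(p0,0,→)
state=p0 head=-3 tape=0[B]11B01   (p0,B)→(p2,0,→)
state=p2 head=-2 tape=00[1]1B01
After 14 steps: state p2, head at -2, tape 0011B01.

state p2, head at -2, tape 0011B01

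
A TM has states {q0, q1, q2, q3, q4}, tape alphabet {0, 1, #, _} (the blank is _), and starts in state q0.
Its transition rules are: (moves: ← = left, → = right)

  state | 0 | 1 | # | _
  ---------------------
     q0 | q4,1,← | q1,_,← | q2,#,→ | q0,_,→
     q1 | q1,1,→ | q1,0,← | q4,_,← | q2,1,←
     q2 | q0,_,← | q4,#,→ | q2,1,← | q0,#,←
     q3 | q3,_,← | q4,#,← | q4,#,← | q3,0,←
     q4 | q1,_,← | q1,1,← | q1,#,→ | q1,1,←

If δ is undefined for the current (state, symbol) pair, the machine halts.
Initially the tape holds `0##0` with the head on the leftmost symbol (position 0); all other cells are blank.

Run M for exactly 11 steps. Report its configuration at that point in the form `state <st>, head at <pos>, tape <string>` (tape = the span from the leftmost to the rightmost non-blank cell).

q0 | ____[0]##0   read 0 → write 1, move ←, go to q4
q4 | ___[_]1##0   read _ → write 1, move ←, go to q1
q1 | __[_]11##0   read _ → write 1, move ←, go to q2
q2 | _[_]111##0   read _ → write #, move ←, go to q0
q0 | [_]#111##0   read _ → write _, move →, go to q0
q0 | _[#]111##0   read # → write #, move →, go to q2
q2 | _#[1]11##0   read 1 → write #, move →, go to q4
q4 | _##[1]1##0   read 1 → write 1, move ←, go to q1
q1 | _#[#]11##0   read # → write _, move ←, go to q4
q4 | _[#]_11##0   read # → write #, move →, go to q1
q1 | _#[_]11##0   read _ → write 1, move ←, go to q2
q2 | _[#]111##0
After 11 steps: state q2, head at -3, tape #111##0.

state q2, head at -3, tape #111##0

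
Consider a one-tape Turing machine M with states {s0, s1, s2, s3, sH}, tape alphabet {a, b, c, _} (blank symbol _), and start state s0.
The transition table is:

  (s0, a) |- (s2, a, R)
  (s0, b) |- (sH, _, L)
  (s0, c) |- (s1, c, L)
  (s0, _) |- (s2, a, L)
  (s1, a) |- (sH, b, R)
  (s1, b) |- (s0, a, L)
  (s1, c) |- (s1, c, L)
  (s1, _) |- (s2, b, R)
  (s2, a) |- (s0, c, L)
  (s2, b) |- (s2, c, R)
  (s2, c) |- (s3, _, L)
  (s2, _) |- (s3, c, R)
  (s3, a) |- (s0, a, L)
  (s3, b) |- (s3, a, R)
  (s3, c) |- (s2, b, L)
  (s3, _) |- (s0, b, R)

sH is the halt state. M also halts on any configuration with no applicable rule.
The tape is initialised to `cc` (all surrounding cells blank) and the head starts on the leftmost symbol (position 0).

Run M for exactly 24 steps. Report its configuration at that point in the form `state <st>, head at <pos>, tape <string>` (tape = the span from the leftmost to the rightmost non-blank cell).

s0 | ____[c]c   read c → write c, move L, go to s1
s1 | ___[_]cc   read _ → write b, move R, go to s2
s2 | ___b[c]c   read c → write _, move L, go to s3
s3 | ___[b]_c   read b → write a, move R, go to s3
s3 | ___a[_]c   read _ → write b, move R, go to s0
s0 | ___ab[c]   read c → write c, move L, go to s1
s1 | ___a[b]c   read b → write a, move L, go to s0
s0 | ___[a]ac   read a → write a, move R, go to s2
s2 | ___a[a]c   read a → write c, move L, go to s0
s0 | ___[a]cc   read a → write a, move R, go to s2
s2 | ___a[c]c   read c → write _, move L, go to s3
s3 | ___[a]_c   read a → write a, move L, go to s0
s0 | __[_]a_c   read _ → write a, move L, go to s2
s2 | _[_]aa_c   read _ → write c, move R, go to s3
s3 | _c[a]a_c   read a → write a, move L, go to s0
s0 | _[c]aa_c   read c → write c, move L, go to s1
s1 | [_]caa_c   read _ → write b, move R, go to s2
s2 | b[c]aa_c   read c → write _, move L, go to s3
s3 | [b]_aa_c   read b → write a, move R, go to s3
s3 | a[_]aa_c   read _ → write b, move R, go to s0
s0 | ab[a]a_c   read a → write a, move R, go to s2
s2 | aba[a]_c   read a → write c, move L, go to s0
s0 | ab[a]c_c   read a → write a, move R, go to s2
s2 | aba[c]_c   read c → write _, move L, go to s3
s3 | ab[a]__c
After 24 steps: state s3, head at -2, tape aba__c.

state s3, head at -2, tape aba__c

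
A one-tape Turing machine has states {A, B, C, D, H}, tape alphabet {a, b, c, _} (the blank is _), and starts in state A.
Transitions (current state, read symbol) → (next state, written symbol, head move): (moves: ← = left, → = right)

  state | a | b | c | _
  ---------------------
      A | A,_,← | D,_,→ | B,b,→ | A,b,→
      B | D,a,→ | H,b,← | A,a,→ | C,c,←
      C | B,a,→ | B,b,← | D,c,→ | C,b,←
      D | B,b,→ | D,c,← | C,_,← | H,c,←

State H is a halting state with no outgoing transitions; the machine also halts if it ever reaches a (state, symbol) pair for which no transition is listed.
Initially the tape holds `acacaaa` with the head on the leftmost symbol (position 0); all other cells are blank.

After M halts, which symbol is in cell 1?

A | _[a]cacaaa   read a → write _, move ←, go to A
A | [_]_cacaaa   read _ → write b, move →, go to A
A | b[_]cacaaa   read _ → write b, move →, go to A
A | bb[c]acaaa   read c → write b, move →, go to B
B | bbb[a]caaa   read a → write a, move →, go to D
D | bbba[c]aaa   read c → write _, move ←, go to C
C | bbb[a]_aaa   read a → write a, move →, go to B
B | bbba[_]aaa   read _ → write c, move ←, go to C
C | bbb[a]caaa   read a → write a, move →, go to B
B | bbba[c]aaa   read c → write a, move →, go to A
A | bbbaa[a]aa   read a → write _, move ←, go to A
A | bbba[a]_aa   read a → write _, move ←, go to A
A | bbb[a]__aa   read a → write _, move ←, go to A
A | bb[b]___aa   read b → write _, move →, go to D
D | bb_[_]__aa   read _ → write c, move ←, go to H
H | bb[_]c__aa
Cell 1 holds _ when M halts.

_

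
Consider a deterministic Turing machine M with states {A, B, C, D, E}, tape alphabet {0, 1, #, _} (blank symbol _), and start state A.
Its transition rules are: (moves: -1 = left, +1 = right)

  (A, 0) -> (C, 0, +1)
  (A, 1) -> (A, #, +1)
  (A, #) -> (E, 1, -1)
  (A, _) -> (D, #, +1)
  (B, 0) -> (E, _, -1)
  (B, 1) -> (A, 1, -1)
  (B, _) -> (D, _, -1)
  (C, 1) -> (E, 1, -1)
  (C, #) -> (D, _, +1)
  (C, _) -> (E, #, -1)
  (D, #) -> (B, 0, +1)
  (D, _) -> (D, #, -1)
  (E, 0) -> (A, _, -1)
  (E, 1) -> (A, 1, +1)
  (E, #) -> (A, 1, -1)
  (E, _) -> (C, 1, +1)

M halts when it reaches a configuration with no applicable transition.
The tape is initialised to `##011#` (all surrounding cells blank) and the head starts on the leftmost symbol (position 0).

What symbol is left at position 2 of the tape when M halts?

#

state=A head=0 tape=__[#]#011#   (A,#)→(E,1,-1)
state=E head=-1 tape=_[_]1#011#   (E,_)→(C,1,+1)
state=C head=0 tape=_1[1]#011#   (C,1)→(E,1,-1)
state=E head=-1 tape=_[1]1#011#   (E,1)→(A,1,+1)
state=A head=0 tape=_1[1]#011#   (A,1)→(A,#,+1)
state=A head=1 tape=_1#[#]011#   (A,#)→(E,1,-1)
state=E head=0 tape=_1[#]1011#   (E,#)→(A,1,-1)
state=A head=-1 tape=_[1]11011#   (A,1)→(A,#,+1)
state=A head=0 tape=_#[1]1011#   (A,1)→(A,#,+1)
state=A head=1 tape=_##[1]011#   (A,1)→(A,#,+1)
state=A head=2 tape=_###[0]11#   (A,0)→(C,0,+1)
state=C head=3 tape=_###0[1]1#   (C,1)→(E,1,-1)
state=E head=2 tape=_###[0]11#   (E,0)→(A,_,-1)
state=A head=1 tape=_##[#]_11#   (A,#)→(E,1,-1)
state=E head=0 tape=_#[#]1_11#   (E,#)→(A,1,-1)
state=A head=-1 tape=_[#]11_11#   (A,#)→(E,1,-1)
state=E head=-2 tape=[_]111_11#   (E,_)→(C,1,+1)
state=C head=-1 tape=1[1]11_11#   (C,1)→(E,1,-1)
state=E head=-2 tape=[1]111_11#   (E,1)→(A,1,+1)
state=A head=-1 tape=1[1]11_11#   (A,1)→(A,#,+1)
state=A head=0 tape=1#[1]1_11#   (A,1)→(A,#,+1)
state=A head=1 tape=1##[1]_11#   (A,1)→(A,#,+1)
state=A head=2 tape=1###[_]11#   (A,_)→(D,#,+1)
state=D head=3 tape=1####[1]1#
Cell 2 holds # when M halts.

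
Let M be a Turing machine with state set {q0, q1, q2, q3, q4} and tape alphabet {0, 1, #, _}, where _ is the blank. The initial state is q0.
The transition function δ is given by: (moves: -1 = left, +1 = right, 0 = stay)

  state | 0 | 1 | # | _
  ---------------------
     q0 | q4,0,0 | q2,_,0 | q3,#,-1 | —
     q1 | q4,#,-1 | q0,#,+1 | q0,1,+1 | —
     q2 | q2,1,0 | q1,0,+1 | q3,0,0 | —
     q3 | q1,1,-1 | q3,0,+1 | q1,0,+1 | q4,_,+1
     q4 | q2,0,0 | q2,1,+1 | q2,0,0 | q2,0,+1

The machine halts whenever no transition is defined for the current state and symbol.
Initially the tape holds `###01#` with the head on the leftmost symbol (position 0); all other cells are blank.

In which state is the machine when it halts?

state=q0 head=0 tape=_[#]##01#   (q0,#)→(q3,#,-1)
state=q3 head=-1 tape=[_]###01#   (q3,_)→(q4,_,+1)
state=q4 head=0 tape=_[#]##01#   (q4,#)→(q2,0,0)
state=q2 head=0 tape=_[0]##01#   (q2,0)→(q2,1,0)
state=q2 head=0 tape=_[1]##01#   (q2,1)→(q1,0,+1)
state=q1 head=1 tape=_0[#]#01#   (q1,#)→(q0,1,+1)
state=q0 head=2 tape=_01[#]01#   (q0,#)→(q3,#,-1)
state=q3 head=1 tape=_0[1]#01#   (q3,1)→(q3,0,+1)
state=q3 head=2 tape=_00[#]01#   (q3,#)→(q1,0,+1)
state=q1 head=3 tape=_000[0]1#   (q1,0)→(q4,#,-1)
state=q4 head=2 tape=_00[0]#1#   (q4,0)→(q2,0,0)
state=q2 head=2 tape=_00[0]#1#   (q2,0)→(q2,1,0)
state=q2 head=2 tape=_00[1]#1#   (q2,1)→(q1,0,+1)
state=q1 head=3 tape=_000[#]1#   (q1,#)→(q0,1,+1)
state=q0 head=4 tape=_0001[1]#   (q0,1)→(q2,_,0)
state=q2 head=4 tape=_0001[_]#
No transition is defined for (q2, _); M halts in state q2.

q2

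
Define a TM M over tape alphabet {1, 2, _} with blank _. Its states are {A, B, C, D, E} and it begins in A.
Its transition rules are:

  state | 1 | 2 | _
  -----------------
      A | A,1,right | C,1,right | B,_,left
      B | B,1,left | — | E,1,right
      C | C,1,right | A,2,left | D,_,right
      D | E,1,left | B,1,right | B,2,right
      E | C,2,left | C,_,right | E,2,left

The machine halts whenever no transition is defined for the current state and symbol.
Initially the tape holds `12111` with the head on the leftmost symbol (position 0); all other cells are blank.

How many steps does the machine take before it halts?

29

A | _[1]2111____   read 1 → write 1, move right, go to A
A | _1[2]111____   read 2 → write 1, move right, go to C
C | _11[1]11____   read 1 → write 1, move right, go to C
C | _111[1]1____   read 1 → write 1, move right, go to C
C | _1111[1]____   read 1 → write 1, move right, go to C
C | _11111[_]___   read _ → write _, move right, go to D
D | _11111_[_]__   read _ → write 2, move right, go to B
B | _11111_2[_]_   read _ → write 1, move right, go to E
E | _11111_21[_]   read _ → write 2, move left, go to E
E | _11111_2[1]2   read 1 → write 2, move left, go to C
C | _11111_[2]22   read 2 → write 2, move left, go to A
A | _11111[_]222   read _ → write _, move left, go to B
B | _1111[1]_222   read 1 → write 1, move left, go to B
B | _111[1]1_222   read 1 → write 1, move left, go to B
B | _11[1]11_222   read 1 → write 1, move left, go to B
B | _1[1]111_222   read 1 → write 1, move left, go to B
B | _[1]1111_222   read 1 → write 1, move left, go to B
B | [_]11111_222   read _ → write 1, move right, go to E
E | 1[1]1111_222   read 1 → write 2, move left, go to C
C | [1]21111_222   read 1 → write 1, move right, go to C
C | 1[2]1111_222   read 2 → write 2, move left, go to A
A | [1]21111_222   read 1 → write 1, move right, go to A
A | 1[2]1111_222   read 2 → write 1, move right, go to C
C | 11[1]111_222   read 1 → write 1, move right, go to C
C | 111[1]11_222   read 1 → write 1, move right, go to C
C | 1111[1]1_222   read 1 → write 1, move right, go to C
C | 11111[1]_222   read 1 → write 1, move right, go to C
C | 111111[_]222   read _ → write _, move right, go to D
D | 111111_[2]22   read 2 → write 1, move right, go to B
B | 111111_1[2]2
M halts after 29 transitions.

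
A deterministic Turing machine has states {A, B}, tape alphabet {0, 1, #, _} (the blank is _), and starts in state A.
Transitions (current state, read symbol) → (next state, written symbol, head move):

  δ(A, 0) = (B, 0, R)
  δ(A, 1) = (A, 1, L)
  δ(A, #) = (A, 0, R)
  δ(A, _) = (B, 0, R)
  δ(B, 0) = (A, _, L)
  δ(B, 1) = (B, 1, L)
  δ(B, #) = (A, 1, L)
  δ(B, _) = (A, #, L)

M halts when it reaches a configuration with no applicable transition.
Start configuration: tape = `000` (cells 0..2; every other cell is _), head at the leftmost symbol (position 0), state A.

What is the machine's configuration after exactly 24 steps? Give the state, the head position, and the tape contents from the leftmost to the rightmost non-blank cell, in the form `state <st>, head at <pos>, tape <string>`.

A | ___[0]00   read 0 → write 0, move R, go to B
B | ___0[0]0   read 0 → write _, move L, go to A
A | ___[0]_0   read 0 → write 0, move R, go to B
B | ___0[_]0   read _ → write #, move L, go to A
A | ___[0]#0   read 0 → write 0, move R, go to B
B | ___0[#]0   read # → write 1, move L, go to A
A | ___[0]10   read 0 → write 0, move R, go to B
B | ___0[1]0   read 1 → write 1, move L, go to B
B | ___[0]10   read 0 → write _, move L, go to A
A | __[_]_10   read _ → write 0, move R, go to B
B | __0[_]10   read _ → write #, move L, go to A
A | __[0]#10   read 0 → write 0, move R, go to B
B | __0[#]10   read # → write 1, move L, go to A
A | __[0]110   read 0 → write 0, move R, go to B
B | __0[1]10   read 1 → write 1, move L, go to B
B | __[0]110   read 0 → write _, move L, go to A
A | _[_]_110   read _ → write 0, move R, go to B
B | _0[_]110   read _ → write #, move L, go to A
A | _[0]#110   read 0 → write 0, move R, go to B
B | _0[#]110   read # → write 1, move L, go to A
A | _[0]1110   read 0 → write 0, move R, go to B
B | _0[1]110   read 1 → write 1, move L, go to B
B | _[0]1110   read 0 → write _, move L, go to A
A | [_]_1110   read _ → write 0, move R, go to B
B | 0[_]1110
After 24 steps: state B, head at -2, tape 0_1110.

state B, head at -2, tape 0_1110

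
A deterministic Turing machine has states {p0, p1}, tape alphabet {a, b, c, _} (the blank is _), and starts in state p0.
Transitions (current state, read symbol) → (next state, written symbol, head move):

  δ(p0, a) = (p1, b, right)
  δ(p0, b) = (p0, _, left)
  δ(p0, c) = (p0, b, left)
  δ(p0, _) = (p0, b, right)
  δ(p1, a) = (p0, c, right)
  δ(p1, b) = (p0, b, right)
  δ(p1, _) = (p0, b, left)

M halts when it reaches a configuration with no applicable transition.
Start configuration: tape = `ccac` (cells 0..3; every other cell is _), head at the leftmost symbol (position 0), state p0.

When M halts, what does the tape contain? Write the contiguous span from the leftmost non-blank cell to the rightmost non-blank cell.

state=p0 head=0 tape=____[c]cac   (p0,c)→(p0,b,left)
state=p0 head=-1 tape=___[_]bcac   (p0,_)→(p0,b,right)
state=p0 head=0 tape=___b[b]cac   (p0,b)→(p0,_,left)
state=p0 head=-1 tape=___[b]_cac   (p0,b)→(p0,_,left)
state=p0 head=-2 tape=__[_]__cac   (p0,_)→(p0,b,right)
state=p0 head=-1 tape=__b[_]_cac   (p0,_)→(p0,b,right)
state=p0 head=0 tape=__bb[_]cac   (p0,_)→(p0,b,right)
state=p0 head=1 tape=__bbb[c]ac   (p0,c)→(p0,b,left)
state=p0 head=0 tape=__bb[b]bac   (p0,b)→(p0,_,left)
state=p0 head=-1 tape=__b[b]_bac   (p0,b)→(p0,_,left)
state=p0 head=-2 tape=__[b]__bac   (p0,b)→(p0,_,left)
state=p0 head=-3 tape=_[_]___bac   (p0,_)→(p0,b,right)
state=p0 head=-2 tape=_b[_]__bac   (p0,_)→(p0,b,right)
state=p0 head=-1 tape=_bb[_]_bac   (p0,_)→(p0,b,right)
state=p0 head=0 tape=_bbb[_]bac   (p0,_)→(p0,b,right)
state=p0 head=1 tape=_bbbb[b]ac   (p0,b)→(p0,_,left)
state=p0 head=0 tape=_bbb[b]_ac   (p0,b)→(p0,_,left)
state=p0 head=-1 tape=_bb[b]__ac   (p0,b)→(p0,_,left)
state=p0 head=-2 tape=_b[b]___ac   (p0,b)→(p0,_,left)
state=p0 head=-3 tape=_[b]____ac   (p0,b)→(p0,_,left)
state=p0 head=-4 tape=[_]_____ac   (p0,_)→(p0,b,right)
state=p0 head=-3 tape=b[_]____ac   (p0,_)→(p0,b,right)
state=p0 head=-2 tape=bb[_]___ac   (p0,_)→(p0,b,right)
state=p0 head=-1 tape=bbb[_]__ac   (p0,_)→(p0,b,right)
state=p0 head=0 tape=bbbb[_]_ac   (p0,_)→(p0,b,right)
state=p0 head=1 tape=bbbbb[_]ac   (p0,_)→(p0,b,right)
state=p0 head=2 tape=bbbbbb[a]c   (p0,a)→(p1,b,right)
state=p1 head=3 tape=bbbbbbb[c]
The non-blank tape span at halt is bbbbbbbc.

bbbbbbbc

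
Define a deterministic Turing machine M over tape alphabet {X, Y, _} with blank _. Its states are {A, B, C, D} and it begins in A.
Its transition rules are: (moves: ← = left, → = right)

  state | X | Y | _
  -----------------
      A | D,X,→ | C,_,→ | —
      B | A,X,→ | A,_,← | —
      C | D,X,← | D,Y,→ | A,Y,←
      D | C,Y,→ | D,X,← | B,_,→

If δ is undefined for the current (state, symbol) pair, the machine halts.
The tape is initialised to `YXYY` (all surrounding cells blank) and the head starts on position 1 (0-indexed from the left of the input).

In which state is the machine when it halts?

A | _Y[X]YY__   read X → write X, move →, go to D
D | _YX[Y]Y__   read Y → write X, move ←, go to D
D | _Y[X]XY__   read X → write Y, move →, go to C
C | _YY[X]Y__   read X → write X, move ←, go to D
D | _Y[Y]XY__   read Y → write X, move ←, go to D
D | _[Y]XXY__   read Y → write X, move ←, go to D
D | [_]XXXY__   read _ → write _, move →, go to B
B | _[X]XXY__   read X → write X, move →, go to A
A | _X[X]XY__   read X → write X, move →, go to D
D | _XX[X]Y__   read X → write Y, move →, go to C
C | _XXY[Y]__   read Y → write Y, move →, go to D
D | _XXYY[_]_   read _ → write _, move →, go to B
B | _XXYY_[_]
No transition is defined for (B, _); M halts in state B.

B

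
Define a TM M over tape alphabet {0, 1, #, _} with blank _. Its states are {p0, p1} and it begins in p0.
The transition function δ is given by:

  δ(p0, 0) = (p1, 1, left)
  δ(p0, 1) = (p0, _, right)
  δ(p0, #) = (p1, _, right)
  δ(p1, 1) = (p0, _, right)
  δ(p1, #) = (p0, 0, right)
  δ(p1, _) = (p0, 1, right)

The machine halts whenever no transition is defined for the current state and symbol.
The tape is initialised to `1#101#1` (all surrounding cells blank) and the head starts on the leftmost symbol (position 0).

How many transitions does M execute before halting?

p0 | [1]#101#1_   read 1 → write _, move right, go to p0
p0 | _[#]101#1_   read # → write _, move right, go to p1
p1 | __[1]01#1_   read 1 → write _, move right, go to p0
p0 | ___[0]1#1_   read 0 → write 1, move left, go to p1
p1 | __[_]11#1_   read _ → write 1, move right, go to p0
p0 | __1[1]1#1_   read 1 → write _, move right, go to p0
p0 | __1_[1]#1_   read 1 → write _, move right, go to p0
p0 | __1__[#]1_   read # → write _, move right, go to p1
p1 | __1___[1]_   read 1 → write _, move right, go to p0
p0 | __1____[_]
M halts after 9 transitions.

9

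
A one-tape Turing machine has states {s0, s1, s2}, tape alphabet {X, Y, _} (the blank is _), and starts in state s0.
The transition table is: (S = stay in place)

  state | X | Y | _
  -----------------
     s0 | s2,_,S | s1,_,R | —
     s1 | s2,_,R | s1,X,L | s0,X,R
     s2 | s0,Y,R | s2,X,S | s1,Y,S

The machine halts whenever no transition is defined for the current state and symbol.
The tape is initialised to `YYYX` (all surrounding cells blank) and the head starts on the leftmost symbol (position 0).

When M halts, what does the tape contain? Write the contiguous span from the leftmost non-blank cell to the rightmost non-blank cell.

state=s0 head=0 tape=[Y]YYX__   (s0,Y)→(s1,_,R)
state=s1 head=1 tape=_[Y]YX__   (s1,Y)→(s1,X,L)
state=s1 head=0 tape=[_]XYX__   (s1,_)→(s0,X,R)
state=s0 head=1 tape=X[X]YX__   (s0,X)→(s2,_,S)
state=s2 head=1 tape=X[_]YX__   (s2,_)→(s1,Y,S)
state=s1 head=1 tape=X[Y]YX__   (s1,Y)→(s1,X,L)
state=s1 head=0 tape=[X]XYX__   (s1,X)→(s2,_,R)
state=s2 head=1 tape=_[X]YX__   (s2,X)→(s0,Y,R)
state=s0 head=2 tape=_Y[Y]X__   (s0,Y)→(s1,_,R)
state=s1 head=3 tape=_Y_[X]__   (s1,X)→(s2,_,R)
state=s2 head=4 tape=_Y__[_]_   (s2,_)→(s1,Y,S)
state=s1 head=4 tape=_Y__[Y]_   (s1,Y)→(s1,X,L)
state=s1 head=3 tape=_Y_[_]X_   (s1,_)→(s0,X,R)
state=s0 head=4 tape=_Y_X[X]_   (s0,X)→(s2,_,S)
state=s2 head=4 tape=_Y_X[_]_   (s2,_)→(s1,Y,S)
state=s1 head=4 tape=_Y_X[Y]_   (s1,Y)→(s1,X,L)
state=s1 head=3 tape=_Y_[X]X_   (s1,X)→(s2,_,R)
state=s2 head=4 tape=_Y__[X]_   (s2,X)→(s0,Y,R)
state=s0 head=5 tape=_Y__Y[_]
The non-blank tape span at halt is Y__Y.

Y__Y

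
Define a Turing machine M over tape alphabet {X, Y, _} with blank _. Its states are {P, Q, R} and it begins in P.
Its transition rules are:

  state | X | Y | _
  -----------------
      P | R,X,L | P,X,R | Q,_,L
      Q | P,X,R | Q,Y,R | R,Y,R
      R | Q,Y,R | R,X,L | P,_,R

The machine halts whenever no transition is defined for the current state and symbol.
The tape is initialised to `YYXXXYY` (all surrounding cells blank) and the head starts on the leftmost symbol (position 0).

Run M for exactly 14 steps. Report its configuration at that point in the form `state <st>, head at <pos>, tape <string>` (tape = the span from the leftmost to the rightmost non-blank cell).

state=P head=0 tape=[Y]YXXXYY_   (P,Y)→(P,X,R)
state=P head=1 tape=X[Y]XXXYY_   (P,Y)→(P,X,R)
state=P head=2 tape=XX[X]XXYY_   (P,X)→(R,X,L)
state=R head=1 tape=X[X]XXXYY_   (R,X)→(Q,Y,R)
state=Q head=2 tape=XY[X]XXYY_   (Q,X)→(P,X,R)
state=P head=3 tape=XYX[X]XYY_   (P,X)→(R,X,L)
state=R head=2 tape=XY[X]XXYY_   (R,X)→(Q,Y,R)
state=Q head=3 tape=XYY[X]XYY_   (Q,X)→(P,X,R)
state=P head=4 tape=XYYX[X]YY_   (P,X)→(R,X,L)
state=R head=3 tape=XYY[X]XYY_   (R,X)→(Q,Y,R)
state=Q head=4 tape=XYYY[X]YY_   (Q,X)→(P,X,R)
state=P head=5 tape=XYYYX[Y]Y_   (P,Y)→(P,X,R)
state=P head=6 tape=XYYYXX[Y]_   (P,Y)→(P,X,R)
state=P head=7 tape=XYYYXXX[_]   (P,_)→(Q,_,L)
state=Q head=6 tape=XYYYXX[X]_
After 14 steps: state Q, head at 6, tape XYYYXXX.

state Q, head at 6, tape XYYYXXX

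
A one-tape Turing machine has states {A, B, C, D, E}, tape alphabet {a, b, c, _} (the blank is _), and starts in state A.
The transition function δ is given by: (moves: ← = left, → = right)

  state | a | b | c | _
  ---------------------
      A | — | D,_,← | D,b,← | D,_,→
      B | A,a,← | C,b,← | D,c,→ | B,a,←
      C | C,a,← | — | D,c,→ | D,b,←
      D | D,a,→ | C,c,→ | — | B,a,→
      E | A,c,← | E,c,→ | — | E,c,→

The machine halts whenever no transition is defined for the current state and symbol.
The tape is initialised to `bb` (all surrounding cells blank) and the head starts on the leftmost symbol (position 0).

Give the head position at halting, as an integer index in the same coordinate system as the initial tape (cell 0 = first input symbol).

1

A | __[b]b_   read b → write _, move ←, go to D
D | _[_]_b_   read _ → write a, move →, go to B
B | _a[_]b_   read _ → write a, move ←, go to B
B | _[a]ab_   read a → write a, move ←, go to A
A | [_]aab_   read _ → write _, move →, go to D
D | _[a]ab_   read a → write a, move →, go to D
D | _a[a]b_   read a → write a, move →, go to D
D | _aa[b]_   read b → write c, move →, go to C
C | _aac[_]   read _ → write b, move ←, go to D
D | _aa[c]b
At halt the head is at cell 1.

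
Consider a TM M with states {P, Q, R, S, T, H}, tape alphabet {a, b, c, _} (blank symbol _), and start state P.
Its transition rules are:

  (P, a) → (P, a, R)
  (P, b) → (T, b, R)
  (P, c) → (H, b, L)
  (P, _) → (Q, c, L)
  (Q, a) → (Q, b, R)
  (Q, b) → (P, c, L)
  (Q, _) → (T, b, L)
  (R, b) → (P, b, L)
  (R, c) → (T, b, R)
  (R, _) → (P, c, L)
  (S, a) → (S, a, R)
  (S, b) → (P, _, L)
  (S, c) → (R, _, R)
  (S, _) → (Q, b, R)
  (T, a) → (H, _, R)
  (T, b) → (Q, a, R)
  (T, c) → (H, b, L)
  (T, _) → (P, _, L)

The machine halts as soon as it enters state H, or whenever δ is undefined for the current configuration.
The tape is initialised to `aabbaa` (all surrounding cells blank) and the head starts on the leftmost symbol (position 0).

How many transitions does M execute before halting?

11

state=P head=0 tape=[a]abbaa_   (P,a)→(P,a,R)
state=P head=1 tape=a[a]bbaa_   (P,a)→(P,a,R)
state=P head=2 tape=aa[b]baa_   (P,b)→(T,b,R)
state=T head=3 tape=aab[b]aa_   (T,b)→(Q,a,R)
state=Q head=4 tape=aaba[a]a_   (Q,a)→(Q,b,R)
state=Q head=5 tape=aabab[a]_   (Q,a)→(Q,b,R)
state=Q head=6 tape=aababb[_]   (Q,_)→(T,b,L)
state=T head=5 tape=aabab[b]b   (T,b)→(Q,a,R)
state=Q head=6 tape=aababa[b]   (Q,b)→(P,c,L)
state=P head=5 tape=aabab[a]c   (P,a)→(P,a,R)
state=P head=6 tape=aababa[c]   (P,c)→(H,b,L)
state=H head=5 tape=aabab[a]b
M halts after 11 transitions.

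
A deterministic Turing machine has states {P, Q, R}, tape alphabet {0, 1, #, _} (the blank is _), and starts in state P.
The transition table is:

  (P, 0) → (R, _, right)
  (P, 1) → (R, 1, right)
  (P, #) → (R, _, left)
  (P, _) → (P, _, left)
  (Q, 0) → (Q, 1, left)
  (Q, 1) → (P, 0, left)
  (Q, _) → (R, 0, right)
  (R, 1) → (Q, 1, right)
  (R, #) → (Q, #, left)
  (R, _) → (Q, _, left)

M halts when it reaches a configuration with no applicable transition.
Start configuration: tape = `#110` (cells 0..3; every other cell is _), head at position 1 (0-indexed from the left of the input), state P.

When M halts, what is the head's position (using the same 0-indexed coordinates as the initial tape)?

2

P | #[1]10   read 1 → write 1, move right, go to R
R | #1[1]0   read 1 → write 1, move right, go to Q
Q | #11[0]   read 0 → write 1, move left, go to Q
Q | #1[1]1   read 1 → write 0, move left, go to P
P | #[1]01   read 1 → write 1, move right, go to R
R | #1[0]1
At halt the head is at cell 2.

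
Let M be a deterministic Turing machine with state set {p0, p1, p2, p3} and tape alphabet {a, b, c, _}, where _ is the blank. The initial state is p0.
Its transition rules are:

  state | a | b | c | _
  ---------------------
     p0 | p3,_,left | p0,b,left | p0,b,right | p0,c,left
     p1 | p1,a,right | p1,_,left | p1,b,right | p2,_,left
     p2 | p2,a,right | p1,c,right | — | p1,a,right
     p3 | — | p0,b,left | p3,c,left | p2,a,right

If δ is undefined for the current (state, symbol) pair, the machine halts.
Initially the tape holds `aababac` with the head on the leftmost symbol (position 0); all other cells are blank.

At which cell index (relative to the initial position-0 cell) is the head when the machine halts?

6

state=p0 head=0 tape=_[a]ababac_   (p0,a)→(p3,_,left)
state=p3 head=-1 tape=[_]_ababac_   (p3,_)→(p2,a,right)
state=p2 head=0 tape=a[_]ababac_   (p2,_)→(p1,a,right)
state=p1 head=1 tape=aa[a]babac_   (p1,a)→(p1,a,right)
state=p1 head=2 tape=aaa[b]abac_   (p1,b)→(p1,_,left)
state=p1 head=1 tape=aa[a]_abac_   (p1,a)→(p1,a,right)
state=p1 head=2 tape=aaa[_]abac_   (p1,_)→(p2,_,left)
state=p2 head=1 tape=aa[a]_abac_   (p2,a)→(p2,a,right)
state=p2 head=2 tape=aaa[_]abac_   (p2,_)→(p1,a,right)
state=p1 head=3 tape=aaaa[a]bac_   (p1,a)→(p1,a,right)
state=p1 head=4 tape=aaaaa[b]ac_   (p1,b)→(p1,_,left)
state=p1 head=3 tape=aaaa[a]_ac_   (p1,a)→(p1,a,right)
state=p1 head=4 tape=aaaaa[_]ac_   (p1,_)→(p2,_,left)
state=p2 head=3 tape=aaaa[a]_ac_   (p2,a)→(p2,a,right)
state=p2 head=4 tape=aaaaa[_]ac_   (p2,_)→(p1,a,right)
state=p1 head=5 tape=aaaaaa[a]c_   (p1,a)→(p1,a,right)
state=p1 head=6 tape=aaaaaaa[c]_   (p1,c)→(p1,b,right)
state=p1 head=7 tape=aaaaaaab[_]   (p1,_)→(p2,_,left)
state=p2 head=6 tape=aaaaaaa[b]_   (p2,b)→(p1,c,right)
state=p1 head=7 tape=aaaaaaac[_]   (p1,_)→(p2,_,left)
state=p2 head=6 tape=aaaaaaa[c]_
At halt the head is at cell 6.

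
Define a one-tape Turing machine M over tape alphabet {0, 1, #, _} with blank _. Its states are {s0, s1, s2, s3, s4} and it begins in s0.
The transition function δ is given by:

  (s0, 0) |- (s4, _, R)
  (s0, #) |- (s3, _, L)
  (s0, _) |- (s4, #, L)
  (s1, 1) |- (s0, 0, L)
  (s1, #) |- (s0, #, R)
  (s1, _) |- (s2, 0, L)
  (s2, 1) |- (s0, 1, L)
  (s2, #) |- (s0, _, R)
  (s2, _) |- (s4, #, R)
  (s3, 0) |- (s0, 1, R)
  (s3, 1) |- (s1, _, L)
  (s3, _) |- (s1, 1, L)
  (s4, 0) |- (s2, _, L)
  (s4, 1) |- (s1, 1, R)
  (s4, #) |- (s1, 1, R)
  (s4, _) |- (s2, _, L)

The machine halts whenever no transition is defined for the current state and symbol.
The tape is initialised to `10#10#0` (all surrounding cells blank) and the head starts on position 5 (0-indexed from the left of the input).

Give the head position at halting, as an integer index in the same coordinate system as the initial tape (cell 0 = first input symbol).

3

s0 | 10#10[#]0_   read # → write _, move L, go to s3
s3 | 10#1[0]_0_   read 0 → write 1, move R, go to s0
s0 | 10#11[_]0_   read _ → write #, move L, go to s4
s4 | 10#1[1]#0_   read 1 → write 1, move R, go to s1
s1 | 10#11[#]0_   read # → write #, move R, go to s0
s0 | 10#11#[0]_   read 0 → write _, move R, go to s4
s4 | 10#11#_[_]   read _ → write _, move L, go to s2
s2 | 10#11#[_]_   read _ → write #, move R, go to s4
s4 | 10#11##[_]   read _ → write _, move L, go to s2
s2 | 10#11#[#]_   read # → write _, move R, go to s0
s0 | 10#11#_[_]   read _ → write #, move L, go to s4
s4 | 10#11#[_]#   read _ → write _, move L, go to s2
s2 | 10#11[#]_#   read # → write _, move R, go to s0
s0 | 10#11_[_]#   read _ → write #, move L, go to s4
s4 | 10#11[_]##   read _ → write _, move L, go to s2
s2 | 10#1[1]_##   read 1 → write 1, move L, go to s0
s0 | 10#[1]1_##
At halt the head is at cell 3.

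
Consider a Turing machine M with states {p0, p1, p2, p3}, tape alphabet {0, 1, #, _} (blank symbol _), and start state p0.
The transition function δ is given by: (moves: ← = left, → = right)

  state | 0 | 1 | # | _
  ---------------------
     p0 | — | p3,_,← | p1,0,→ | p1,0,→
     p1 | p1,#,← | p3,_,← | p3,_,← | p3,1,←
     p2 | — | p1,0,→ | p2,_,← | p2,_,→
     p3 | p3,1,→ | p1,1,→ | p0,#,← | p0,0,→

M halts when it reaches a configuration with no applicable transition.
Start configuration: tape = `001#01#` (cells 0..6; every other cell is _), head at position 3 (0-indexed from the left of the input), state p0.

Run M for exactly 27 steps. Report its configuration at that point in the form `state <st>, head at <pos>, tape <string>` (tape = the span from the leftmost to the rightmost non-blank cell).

state p1, head at 8, tape 010110111

state=p0 head=3 tape=001[#]01#__   (p0,#)→(p1,0,→)
state=p1 head=4 tape=0010[0]1#__   (p1,0)→(p1,#,←)
state=p1 head=3 tape=001[0]#1#__   (p1,0)→(p1,#,←)
state=p1 head=2 tape=00[1]##1#__   (p1,1)→(p3,_,←)
state=p3 head=1 tape=0[0]_##1#__   (p3,0)→(p3,1,→)
state=p3 head=2 tape=01[_]##1#__   (p3,_)→(p0,0,→)
state=p0 head=3 tape=010[#]#1#__   (p0,#)→(p1,0,→)
state=p1 head=4 tape=0100[#]1#__   (p1,#)→(p3,_,←)
state=p3 head=3 tape=010[0]_1#__   (p3,0)→(p3,1,→)
state=p3 head=4 tape=0101[_]1#__   (p3,_)→(p0,0,→)
state=p0 head=5 tape=01010[1]#__   (p0,1)→(p3,_,←)
state=p3 head=4 tape=0101[0]_#__   (p3,0)→(p3,1,→)
state=p3 head=5 tape=01011[_]#__   (p3,_)→(p0,0,→)
state=p0 head=6 tape=010110[#]__   (p0,#)→(p1,0,→)
state=p1 head=7 tape=0101100[_]_   (p1,_)→(p3,1,←)
state=p3 head=6 tape=010110[0]1_   (p3,0)→(p3,1,→)
state=p3 head=7 tape=0101101[1]_   (p3,1)→(p1,1,→)
state=p1 head=8 tape=01011011[_]   (p1,_)→(p3,1,←)
state=p3 head=7 tape=0101101[1]1   (p3,1)→(p1,1,→)
state=p1 head=8 tape=01011011[1]   (p1,1)→(p3,_,←)
state=p3 head=7 tape=0101101[1]_   (p3,1)→(p1,1,→)
state=p1 head=8 tape=01011011[_]   (p1,_)→(p3,1,←)
state=p3 head=7 tape=0101101[1]1   (p3,1)→(p1,1,→)
state=p1 head=8 tape=01011011[1]   (p1,1)→(p3,_,←)
state=p3 head=7 tape=0101101[1]_   (p3,1)→(p1,1,→)
state=p1 head=8 tape=01011011[_]   (p1,_)→(p3,1,←)
state=p3 head=7 tape=0101101[1]1   (p3,1)→(p1,1,→)
state=p1 head=8 tape=01011011[1]
After 27 steps: state p1, head at 8, tape 010110111.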